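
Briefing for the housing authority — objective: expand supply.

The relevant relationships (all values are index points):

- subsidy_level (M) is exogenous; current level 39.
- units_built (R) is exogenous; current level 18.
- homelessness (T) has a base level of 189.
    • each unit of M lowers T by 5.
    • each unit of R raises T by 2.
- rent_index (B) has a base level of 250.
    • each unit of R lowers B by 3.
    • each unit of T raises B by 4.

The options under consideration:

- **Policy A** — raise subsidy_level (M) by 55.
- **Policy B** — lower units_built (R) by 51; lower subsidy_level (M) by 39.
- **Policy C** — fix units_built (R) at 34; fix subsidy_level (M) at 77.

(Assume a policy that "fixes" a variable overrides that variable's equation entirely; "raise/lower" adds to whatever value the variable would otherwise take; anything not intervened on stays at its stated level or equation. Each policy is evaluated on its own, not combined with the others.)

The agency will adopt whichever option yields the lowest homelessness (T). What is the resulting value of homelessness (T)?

-245

Policy A (M + 55):
  M = 39 + 55 = 94
  R = 18
  T = 189 − 5·94 + 2·18 = -245
Policy B (R − 51, M − 39):
  M = 39 − 39 = 0
  R = 18 − 51 = -33
  T = 189 − 5·0 + 2·(-33) = 123
Policy C (R := 34, M := 77):
  M = 77
  R = 34
  T = 189 − 5·77 + 2·34 = -128
Comparing — Policy A: T=-245, Policy B: T=123, Policy C: T=-128. Lowest is -245 (Policy A).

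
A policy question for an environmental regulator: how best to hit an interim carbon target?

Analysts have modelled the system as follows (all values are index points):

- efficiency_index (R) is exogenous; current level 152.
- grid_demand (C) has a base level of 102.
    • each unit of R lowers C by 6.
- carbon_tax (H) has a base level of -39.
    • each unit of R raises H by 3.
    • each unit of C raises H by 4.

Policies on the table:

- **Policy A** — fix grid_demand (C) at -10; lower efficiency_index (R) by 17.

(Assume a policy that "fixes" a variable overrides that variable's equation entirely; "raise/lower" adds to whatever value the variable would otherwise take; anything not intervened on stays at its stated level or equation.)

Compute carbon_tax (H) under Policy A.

326

Policy A (C := -10, R − 17):
  R = 152 − 17 = 135
  C = -10
  H = -39 + 3·135 + 4·(-10) = 326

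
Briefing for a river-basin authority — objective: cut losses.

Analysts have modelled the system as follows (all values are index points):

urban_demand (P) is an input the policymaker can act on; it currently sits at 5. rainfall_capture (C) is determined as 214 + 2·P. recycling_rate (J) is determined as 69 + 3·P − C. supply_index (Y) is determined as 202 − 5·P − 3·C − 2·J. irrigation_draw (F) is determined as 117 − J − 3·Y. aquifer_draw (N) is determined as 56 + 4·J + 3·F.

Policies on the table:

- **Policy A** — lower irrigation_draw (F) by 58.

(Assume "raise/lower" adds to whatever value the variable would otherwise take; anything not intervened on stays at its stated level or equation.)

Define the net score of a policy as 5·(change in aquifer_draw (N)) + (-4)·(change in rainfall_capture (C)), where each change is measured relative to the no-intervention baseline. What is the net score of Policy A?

Baseline:
  P = 5
  C = 214 + 2·5 = 224
  J = 69 + 3·5 − 224 = -140
  Y = 202 − 5·5 − 3·224 − 2·(-140) = -215
  F = 117 − (-140) − 3·(-215) = 902
  N = 56 + 4·(-140) + 3·902 = 2202
Policy A (F − 58):
  P = 5
  C = 214 + 2·5 = 224
  J = 69 + 3·5 − 224 = -140
  Y = 202 − 5·5 − 3·224 − 2·(-140) = -215
  F = 117 − (-140) − 3·(-215) (−58 from intervention) = 844
  N = 56 + 4·(-140) + 3·844 = 2028
ΔN = 2028 − 2202 = -174; ΔC = 224 − 224 = 0
Score = 5·(-174) + (-4)·0 = -870

-870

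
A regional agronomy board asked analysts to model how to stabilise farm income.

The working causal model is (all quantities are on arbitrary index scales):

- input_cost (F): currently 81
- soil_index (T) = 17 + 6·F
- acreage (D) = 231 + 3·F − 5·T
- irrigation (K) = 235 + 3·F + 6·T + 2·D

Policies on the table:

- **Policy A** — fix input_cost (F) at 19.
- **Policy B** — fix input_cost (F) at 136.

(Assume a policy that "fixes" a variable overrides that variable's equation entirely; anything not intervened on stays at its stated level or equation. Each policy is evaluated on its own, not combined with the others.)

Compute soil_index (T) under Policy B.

Policy B (F := 136):
  F = 136
  T = 17 + 6·136 = 833

833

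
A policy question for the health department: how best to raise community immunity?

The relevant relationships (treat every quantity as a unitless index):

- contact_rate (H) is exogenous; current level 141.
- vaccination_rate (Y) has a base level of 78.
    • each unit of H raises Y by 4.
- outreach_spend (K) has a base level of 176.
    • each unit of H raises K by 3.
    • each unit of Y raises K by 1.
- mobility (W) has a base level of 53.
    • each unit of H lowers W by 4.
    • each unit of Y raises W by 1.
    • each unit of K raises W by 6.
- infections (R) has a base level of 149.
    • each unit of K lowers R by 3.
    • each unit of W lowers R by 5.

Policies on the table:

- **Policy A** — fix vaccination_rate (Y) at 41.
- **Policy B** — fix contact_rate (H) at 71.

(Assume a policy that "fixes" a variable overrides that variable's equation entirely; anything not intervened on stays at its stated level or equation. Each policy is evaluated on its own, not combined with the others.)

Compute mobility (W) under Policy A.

Policy A (Y := 41):
  H = 141
  Y = 41
  K = 176 + 3·141 + 41 = 640
  W = 53 − 4·141 + 41 + 6·640 = 3370

3370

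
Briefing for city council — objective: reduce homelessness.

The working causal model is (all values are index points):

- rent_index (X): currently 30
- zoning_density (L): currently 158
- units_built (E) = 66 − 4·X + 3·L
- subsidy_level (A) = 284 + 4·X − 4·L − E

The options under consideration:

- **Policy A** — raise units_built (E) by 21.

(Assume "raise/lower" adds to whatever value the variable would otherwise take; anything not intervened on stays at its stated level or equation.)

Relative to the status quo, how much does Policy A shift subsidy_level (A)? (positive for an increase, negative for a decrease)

Baseline:
  X = 30
  L = 158
  E = 66 − 4·30 + 3·158 = 420
  A = 284 + 4·30 − 4·158 − 420 = -648
Policy A (E + 21):
  X = 30
  L = 158
  E = 66 − 4·30 + 3·158 (+21 from intervention) = 441
  A = 284 + 4·30 − 4·158 − 441 = -669
Change in A: -669 − (-648) = -21

-21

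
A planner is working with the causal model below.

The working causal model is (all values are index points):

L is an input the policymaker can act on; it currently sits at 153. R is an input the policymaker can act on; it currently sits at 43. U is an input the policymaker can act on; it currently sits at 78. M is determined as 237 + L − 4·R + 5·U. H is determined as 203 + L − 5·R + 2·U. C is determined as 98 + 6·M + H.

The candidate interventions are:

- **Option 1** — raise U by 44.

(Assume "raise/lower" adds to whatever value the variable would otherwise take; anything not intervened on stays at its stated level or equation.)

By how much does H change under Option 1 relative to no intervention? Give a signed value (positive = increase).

Baseline:
  L = 153
  R = 43
  U = 78
  H = 203 + 153 − 5·43 + 2·78 = 297
Option 1 (U + 44):
  L = 153
  R = 43
  U = 78 + 44 = 122
  H = 203 + 153 − 5·43 + 2·122 = 385
Change in H: 385 − 297 = 88

88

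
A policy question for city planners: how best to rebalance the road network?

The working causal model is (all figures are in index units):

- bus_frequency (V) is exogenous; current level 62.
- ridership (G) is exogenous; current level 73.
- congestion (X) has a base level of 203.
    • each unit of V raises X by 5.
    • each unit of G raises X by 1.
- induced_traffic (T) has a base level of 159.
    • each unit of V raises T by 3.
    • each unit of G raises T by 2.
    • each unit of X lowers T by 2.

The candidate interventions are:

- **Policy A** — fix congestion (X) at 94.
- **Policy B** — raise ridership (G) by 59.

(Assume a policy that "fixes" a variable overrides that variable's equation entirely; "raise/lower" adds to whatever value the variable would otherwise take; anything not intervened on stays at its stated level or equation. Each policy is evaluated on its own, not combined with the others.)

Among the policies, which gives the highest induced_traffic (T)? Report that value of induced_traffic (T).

303

Policy A (X := 94):
  V = 62
  G = 73
  X = 94
  T = 159 + 3·62 + 2·73 − 2·94 = 303
Policy B (G + 59):
  V = 62
  G = 73 + 59 = 132
  X = 203 + 5·62 + 132 = 645
  T = 159 + 3·62 + 2·132 − 2·645 = -681
Comparing — Policy A: T=303, Policy B: T=-681. Highest is 303 (Policy A).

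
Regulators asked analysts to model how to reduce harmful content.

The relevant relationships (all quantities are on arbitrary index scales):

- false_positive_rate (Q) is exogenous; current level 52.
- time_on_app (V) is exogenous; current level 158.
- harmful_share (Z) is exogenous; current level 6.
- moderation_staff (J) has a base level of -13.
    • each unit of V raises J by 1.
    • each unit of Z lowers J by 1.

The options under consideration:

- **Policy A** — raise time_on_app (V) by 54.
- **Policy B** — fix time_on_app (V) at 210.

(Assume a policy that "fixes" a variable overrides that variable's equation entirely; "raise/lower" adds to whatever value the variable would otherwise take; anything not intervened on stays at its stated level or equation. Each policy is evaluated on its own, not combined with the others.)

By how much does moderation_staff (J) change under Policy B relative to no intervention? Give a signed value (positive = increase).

Baseline:
  V = 158
  Z = 6
  J = -13 + 158 − 6 = 139
Policy B (V := 210):
  V = 210
  Z = 6
  J = -13 + 210 − 6 = 191
Change in J: 191 − 139 = 52

52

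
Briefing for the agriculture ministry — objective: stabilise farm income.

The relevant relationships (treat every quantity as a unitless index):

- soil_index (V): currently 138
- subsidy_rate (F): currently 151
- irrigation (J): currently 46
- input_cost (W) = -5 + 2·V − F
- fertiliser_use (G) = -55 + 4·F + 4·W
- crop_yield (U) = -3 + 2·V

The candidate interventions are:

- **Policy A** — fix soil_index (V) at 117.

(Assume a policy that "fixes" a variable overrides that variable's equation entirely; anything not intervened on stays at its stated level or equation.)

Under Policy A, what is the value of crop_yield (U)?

Policy A (V := 117):
  V = 117
  U = -3 + 2·117 = 231

231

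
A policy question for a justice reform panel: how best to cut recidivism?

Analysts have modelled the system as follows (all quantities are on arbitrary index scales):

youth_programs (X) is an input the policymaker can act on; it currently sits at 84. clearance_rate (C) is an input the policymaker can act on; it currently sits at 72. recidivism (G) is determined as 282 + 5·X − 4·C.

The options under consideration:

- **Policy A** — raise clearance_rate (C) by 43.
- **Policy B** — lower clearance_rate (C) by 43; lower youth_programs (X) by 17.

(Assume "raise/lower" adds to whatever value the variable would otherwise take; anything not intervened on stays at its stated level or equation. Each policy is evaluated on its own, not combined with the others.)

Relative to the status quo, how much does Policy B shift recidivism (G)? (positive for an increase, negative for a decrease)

Baseline:
  X = 84
  C = 72
  G = 282 + 5·84 − 4·72 = 414
Policy B (C − 43, X − 17):
  X = 84 − 17 = 67
  C = 72 − 43 = 29
  G = 282 + 5·67 − 4·29 = 501
Change in G: 501 − 414 = 87

87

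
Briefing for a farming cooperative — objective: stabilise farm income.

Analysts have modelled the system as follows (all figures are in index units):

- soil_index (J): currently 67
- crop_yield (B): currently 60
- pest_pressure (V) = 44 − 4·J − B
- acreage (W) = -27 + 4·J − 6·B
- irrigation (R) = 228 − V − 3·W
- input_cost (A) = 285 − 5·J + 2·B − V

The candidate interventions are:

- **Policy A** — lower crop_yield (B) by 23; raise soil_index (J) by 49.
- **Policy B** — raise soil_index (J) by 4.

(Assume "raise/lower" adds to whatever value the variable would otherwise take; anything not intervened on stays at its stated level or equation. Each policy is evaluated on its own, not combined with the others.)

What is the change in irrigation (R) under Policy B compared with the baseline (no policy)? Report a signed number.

-32

Baseline:
  J = 67
  B = 60
  V = 44 − 4·67 − 60 = -284
  W = -27 + 4·67 − 6·60 = -119
  R = 228 − (-284) − 3·(-119) = 869
Policy B (J + 4):
  J = 67 + 4 = 71
  B = 60
  V = 44 − 4·71 − 60 = -300
  W = -27 + 4·71 − 6·60 = -103
  R = 228 − (-300) − 3·(-103) = 837
Change in R: 837 − 869 = -32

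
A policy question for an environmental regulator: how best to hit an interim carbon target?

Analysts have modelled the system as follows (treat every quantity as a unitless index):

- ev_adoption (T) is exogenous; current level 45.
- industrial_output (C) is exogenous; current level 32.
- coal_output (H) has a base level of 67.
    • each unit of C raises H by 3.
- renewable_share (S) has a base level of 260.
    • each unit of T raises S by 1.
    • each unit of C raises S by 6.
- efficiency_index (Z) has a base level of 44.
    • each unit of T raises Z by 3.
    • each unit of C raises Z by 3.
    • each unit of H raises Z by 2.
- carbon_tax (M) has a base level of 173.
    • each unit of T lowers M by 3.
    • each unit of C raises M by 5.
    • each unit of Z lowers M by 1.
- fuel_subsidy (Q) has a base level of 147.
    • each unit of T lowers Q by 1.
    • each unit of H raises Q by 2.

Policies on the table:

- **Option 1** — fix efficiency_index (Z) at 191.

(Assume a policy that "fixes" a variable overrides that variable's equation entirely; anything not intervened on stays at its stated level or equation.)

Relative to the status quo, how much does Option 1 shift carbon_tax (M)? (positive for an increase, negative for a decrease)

410

Baseline:
  T = 45
  C = 32
  H = 67 + 3·32 = 163
  Z = 44 + 3·45 + 3·32 + 2·163 = 601
  M = 173 − 3·45 + 5·32 − 601 = -403
Option 1 (Z := 191):
  T = 45
  C = 32
  H = 67 + 3·32 = 163
  Z = 191
  M = 173 − 3·45 + 5·32 − 191 = 7
Change in M: 7 − (-403) = 410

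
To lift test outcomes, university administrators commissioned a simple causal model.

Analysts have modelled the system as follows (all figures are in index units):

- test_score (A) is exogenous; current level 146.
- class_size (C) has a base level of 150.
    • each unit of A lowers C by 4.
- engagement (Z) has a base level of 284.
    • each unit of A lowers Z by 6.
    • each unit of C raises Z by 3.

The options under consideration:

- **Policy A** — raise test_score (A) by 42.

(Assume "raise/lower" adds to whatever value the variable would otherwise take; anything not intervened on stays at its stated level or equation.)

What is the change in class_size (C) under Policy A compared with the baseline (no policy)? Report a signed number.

-168

Baseline:
  A = 146
  C = 150 − 4·146 = -434
Policy A (A + 42):
  A = 146 + 42 = 188
  C = 150 − 4·188 = -602
Change in C: -602 − (-434) = -168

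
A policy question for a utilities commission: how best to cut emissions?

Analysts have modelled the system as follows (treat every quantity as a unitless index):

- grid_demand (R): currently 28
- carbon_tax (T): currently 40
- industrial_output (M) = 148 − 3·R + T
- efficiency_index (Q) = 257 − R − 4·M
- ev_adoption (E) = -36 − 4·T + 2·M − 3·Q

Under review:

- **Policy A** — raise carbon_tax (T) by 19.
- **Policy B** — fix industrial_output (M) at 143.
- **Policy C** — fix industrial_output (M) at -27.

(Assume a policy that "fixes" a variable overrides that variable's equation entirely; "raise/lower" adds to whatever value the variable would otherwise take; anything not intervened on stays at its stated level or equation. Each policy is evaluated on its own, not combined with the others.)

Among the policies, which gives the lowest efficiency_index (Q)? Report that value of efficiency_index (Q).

Policy A (T + 19):
  R = 28
  T = 40 + 19 = 59
  M = 148 − 3·28 + 59 = 123
  Q = 257 − 28 − 4·123 = -263
Policy B (M := 143):
  R = 28
  T = 40
  M = 143
  Q = 257 − 28 − 4·143 = -343
Policy C (M := -27):
  R = 28
  T = 40
  M = -27
  Q = 257 − 28 − 4·(-27) = 337
Comparing — Policy A: Q=-263, Policy B: Q=-343, Policy C: Q=337. Lowest is -343 (Policy B).

-343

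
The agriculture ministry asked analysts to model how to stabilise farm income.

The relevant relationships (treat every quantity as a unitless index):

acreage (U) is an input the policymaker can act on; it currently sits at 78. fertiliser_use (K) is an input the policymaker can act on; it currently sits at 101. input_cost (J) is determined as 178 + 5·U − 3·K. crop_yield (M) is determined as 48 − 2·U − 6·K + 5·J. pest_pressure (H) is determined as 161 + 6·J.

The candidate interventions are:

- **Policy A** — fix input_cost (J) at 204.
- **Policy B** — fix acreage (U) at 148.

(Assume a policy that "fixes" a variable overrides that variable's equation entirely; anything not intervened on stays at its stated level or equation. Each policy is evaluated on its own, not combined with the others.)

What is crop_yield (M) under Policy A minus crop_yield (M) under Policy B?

Policy A (J := 204):
  U = 78
  K = 101
  J = 204
  M = 48 − 2·78 − 6·101 + 5·204 = 306
Policy B (U := 148):
  U = 148
  K = 101
  J = 178 + 5·148 − 3·101 = 615
  M = 48 − 2·148 − 6·101 + 5·615 = 2221
M: 306 − 2221 = -1915

-1915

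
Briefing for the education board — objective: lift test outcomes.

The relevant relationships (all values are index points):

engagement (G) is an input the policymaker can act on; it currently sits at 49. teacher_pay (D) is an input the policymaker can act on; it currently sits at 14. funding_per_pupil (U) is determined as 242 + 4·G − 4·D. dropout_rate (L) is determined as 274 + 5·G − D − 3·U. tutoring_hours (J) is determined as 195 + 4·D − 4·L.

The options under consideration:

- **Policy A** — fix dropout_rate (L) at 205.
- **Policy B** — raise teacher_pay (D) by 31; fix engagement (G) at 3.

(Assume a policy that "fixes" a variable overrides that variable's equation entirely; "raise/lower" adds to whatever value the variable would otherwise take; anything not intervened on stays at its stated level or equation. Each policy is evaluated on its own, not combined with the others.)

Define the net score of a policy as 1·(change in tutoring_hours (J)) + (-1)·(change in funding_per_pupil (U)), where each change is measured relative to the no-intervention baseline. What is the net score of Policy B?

-2220

Baseline:
  G = 49
  D = 14
  U = 242 + 4·49 − 4·14 = 382
  L = 274 + 5·49 − 14 − 3·382 = -641
  J = 195 + 4·14 − 4·(-641) = 2815
Policy B (D + 31, G := 3):
  G = 3
  D = 14 + 31 = 45
  U = 242 + 4·3 − 4·45 = 74
  L = 274 + 5·3 − 45 − 3·74 = 22
  J = 195 + 4·45 − 4·22 = 287
ΔJ = 287 − 2815 = -2528; ΔU = 74 − 382 = -308
Score = 1·(-2528) + (-1)·(-308) = -2220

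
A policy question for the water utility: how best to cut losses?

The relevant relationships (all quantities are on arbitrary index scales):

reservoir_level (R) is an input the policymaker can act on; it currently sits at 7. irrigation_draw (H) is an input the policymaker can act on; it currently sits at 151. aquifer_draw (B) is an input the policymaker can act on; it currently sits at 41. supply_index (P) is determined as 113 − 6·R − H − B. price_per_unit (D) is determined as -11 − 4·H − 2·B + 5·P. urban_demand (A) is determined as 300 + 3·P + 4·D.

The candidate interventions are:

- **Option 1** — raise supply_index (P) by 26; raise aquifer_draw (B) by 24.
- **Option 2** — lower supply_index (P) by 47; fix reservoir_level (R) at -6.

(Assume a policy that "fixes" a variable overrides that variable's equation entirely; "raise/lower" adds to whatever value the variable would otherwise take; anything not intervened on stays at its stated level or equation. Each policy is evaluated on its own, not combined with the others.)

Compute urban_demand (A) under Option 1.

Option 1 (P + 26, B + 24):
  R = 7
  H = 151
  B = 41 + 24 = 65
  P = 113 − 6·7 − 151 − 65 (+26 from intervention) = -119
  D = -11 − 4·151 − 2·65 + 5·(-119) = -1340
  A = 300 + 3·(-119) + 4·(-1340) = -5417

-5417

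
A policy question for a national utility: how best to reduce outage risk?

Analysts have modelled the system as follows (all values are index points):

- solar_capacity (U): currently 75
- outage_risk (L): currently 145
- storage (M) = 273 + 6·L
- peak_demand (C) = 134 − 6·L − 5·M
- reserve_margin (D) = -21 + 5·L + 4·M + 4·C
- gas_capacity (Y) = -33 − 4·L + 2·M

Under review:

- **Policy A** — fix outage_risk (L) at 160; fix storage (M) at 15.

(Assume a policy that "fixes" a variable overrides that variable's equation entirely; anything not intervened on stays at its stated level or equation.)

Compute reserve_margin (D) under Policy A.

Policy A (L := 160, M := 15):
  L = 160
  M = 15
  C = 134 − 6·160 − 5·15 = -901
  D = -21 + 5·160 + 4·15 + 4·(-901) = -2765

-2765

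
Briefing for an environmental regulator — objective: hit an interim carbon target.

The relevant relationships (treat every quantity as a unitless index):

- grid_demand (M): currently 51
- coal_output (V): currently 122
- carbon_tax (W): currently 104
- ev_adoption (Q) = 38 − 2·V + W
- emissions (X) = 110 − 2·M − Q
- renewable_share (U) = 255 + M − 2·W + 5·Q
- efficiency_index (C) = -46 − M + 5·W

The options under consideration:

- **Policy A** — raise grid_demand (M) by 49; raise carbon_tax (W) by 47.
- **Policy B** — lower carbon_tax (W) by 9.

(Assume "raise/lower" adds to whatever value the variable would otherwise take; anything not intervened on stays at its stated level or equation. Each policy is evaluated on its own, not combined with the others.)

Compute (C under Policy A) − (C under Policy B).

Policy A (M + 49, W + 47):
  M = 51 + 49 = 100
  W = 104 + 47 = 151
  C = -46 − 100 + 5·151 = 609
Policy B (W − 9):
  M = 51
  W = 104 − 9 = 95
  C = -46 − 51 + 5·95 = 378
C: 609 − 378 = 231

231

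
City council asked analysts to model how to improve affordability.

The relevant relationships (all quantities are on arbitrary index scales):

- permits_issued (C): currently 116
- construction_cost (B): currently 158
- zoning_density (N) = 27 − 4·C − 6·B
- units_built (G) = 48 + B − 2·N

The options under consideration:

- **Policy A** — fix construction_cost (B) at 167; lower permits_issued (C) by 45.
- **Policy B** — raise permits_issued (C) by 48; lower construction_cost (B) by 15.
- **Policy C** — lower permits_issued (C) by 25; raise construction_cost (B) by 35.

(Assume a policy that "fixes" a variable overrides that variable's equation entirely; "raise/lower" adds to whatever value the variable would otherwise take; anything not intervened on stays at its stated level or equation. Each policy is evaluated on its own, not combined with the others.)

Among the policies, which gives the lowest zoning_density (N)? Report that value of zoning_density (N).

-1495

Policy A (B := 167, C − 45):
  C = 116 − 45 = 71
  B = 167
  N = 27 − 4·71 − 6·167 = -1259
Policy B (C + 48, B − 15):
  C = 116 + 48 = 164
  B = 158 − 15 = 143
  N = 27 − 4·164 − 6·143 = -1487
Policy C (C − 25, B + 35):
  C = 116 − 25 = 91
  B = 158 + 35 = 193
  N = 27 − 4·91 − 6·193 = -1495
Comparing — Policy A: N=-1259, Policy B: N=-1487, Policy C: N=-1495. Lowest is -1495 (Policy C).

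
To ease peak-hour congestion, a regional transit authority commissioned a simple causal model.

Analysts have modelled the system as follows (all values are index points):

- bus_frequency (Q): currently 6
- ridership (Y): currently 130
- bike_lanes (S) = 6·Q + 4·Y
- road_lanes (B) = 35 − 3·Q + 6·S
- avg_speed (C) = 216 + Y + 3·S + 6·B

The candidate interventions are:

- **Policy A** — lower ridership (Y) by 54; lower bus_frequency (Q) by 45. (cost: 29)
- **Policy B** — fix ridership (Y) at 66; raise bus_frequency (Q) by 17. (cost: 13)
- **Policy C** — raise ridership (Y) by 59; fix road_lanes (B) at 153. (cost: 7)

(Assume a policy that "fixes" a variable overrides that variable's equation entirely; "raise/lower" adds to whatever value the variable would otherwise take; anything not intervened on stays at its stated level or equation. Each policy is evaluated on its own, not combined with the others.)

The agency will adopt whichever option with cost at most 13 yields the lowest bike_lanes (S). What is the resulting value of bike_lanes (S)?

Policy B (Y := 66, Q + 17):
  Q = 6 + 17 = 23
  Y = 66
  S = 0 + 6·23 + 4·66 = 402
Policy C (Y + 59, B := 153):
  Q = 6
  Y = 130 + 59 = 189
  S = 0 + 6·6 + 4·189 = 792
Comparing — Policy B: S=402, Policy C: S=792. Lowest is 402 (Policy B).

402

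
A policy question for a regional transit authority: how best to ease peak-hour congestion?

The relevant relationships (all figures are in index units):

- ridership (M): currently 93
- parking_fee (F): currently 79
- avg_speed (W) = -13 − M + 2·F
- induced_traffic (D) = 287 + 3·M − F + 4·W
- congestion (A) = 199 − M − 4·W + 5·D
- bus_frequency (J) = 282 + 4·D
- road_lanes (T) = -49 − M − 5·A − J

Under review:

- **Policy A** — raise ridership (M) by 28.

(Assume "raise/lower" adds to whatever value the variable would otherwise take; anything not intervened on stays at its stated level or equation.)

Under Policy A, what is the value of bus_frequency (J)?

2950

Policy A (M + 28):
  M = 93 + 28 = 121
  F = 79
  W = -13 − 121 + 2·79 = 24
  D = 287 + 3·121 − 79 + 4·24 = 667
  J = 282 + 4·667 = 2950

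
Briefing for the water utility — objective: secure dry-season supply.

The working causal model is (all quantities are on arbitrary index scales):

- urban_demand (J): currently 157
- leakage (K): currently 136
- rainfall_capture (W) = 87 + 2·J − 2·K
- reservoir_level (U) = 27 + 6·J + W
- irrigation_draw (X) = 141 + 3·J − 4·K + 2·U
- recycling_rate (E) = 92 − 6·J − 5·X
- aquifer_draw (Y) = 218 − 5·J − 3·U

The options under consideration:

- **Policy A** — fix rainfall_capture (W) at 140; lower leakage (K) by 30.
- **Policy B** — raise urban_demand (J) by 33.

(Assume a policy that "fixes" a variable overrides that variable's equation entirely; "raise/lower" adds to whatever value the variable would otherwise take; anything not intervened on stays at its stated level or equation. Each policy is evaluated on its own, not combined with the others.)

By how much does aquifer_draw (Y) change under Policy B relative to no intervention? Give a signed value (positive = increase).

Baseline:
  J = 157
  K = 136
  W = 87 + 2·157 − 2·136 = 129
  U = 27 + 6·157 + 129 = 1098
  Y = 218 − 5·157 − 3·1098 = -3861
Policy B (J + 33):
  J = 157 + 33 = 190
  K = 136
  W = 87 + 2·190 − 2·136 = 195
  U = 27 + 6·190 + 195 = 1362
  Y = 218 − 5·190 − 3·1362 = -4818
Change in Y: -4818 − (-3861) = -957

-957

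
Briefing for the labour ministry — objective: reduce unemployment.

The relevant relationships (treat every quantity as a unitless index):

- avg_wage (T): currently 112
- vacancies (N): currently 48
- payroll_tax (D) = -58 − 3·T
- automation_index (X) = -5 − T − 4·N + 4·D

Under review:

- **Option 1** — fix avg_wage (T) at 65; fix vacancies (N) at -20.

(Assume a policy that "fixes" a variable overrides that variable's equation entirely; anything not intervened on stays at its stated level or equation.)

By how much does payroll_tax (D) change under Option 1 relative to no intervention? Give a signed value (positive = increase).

141

Baseline:
  T = 112
  D = -58 − 3·112 = -394
Option 1 (T := 65, N := -20):
  T = 65
  D = -58 − 3·65 = -253
Change in D: -253 − (-394) = 141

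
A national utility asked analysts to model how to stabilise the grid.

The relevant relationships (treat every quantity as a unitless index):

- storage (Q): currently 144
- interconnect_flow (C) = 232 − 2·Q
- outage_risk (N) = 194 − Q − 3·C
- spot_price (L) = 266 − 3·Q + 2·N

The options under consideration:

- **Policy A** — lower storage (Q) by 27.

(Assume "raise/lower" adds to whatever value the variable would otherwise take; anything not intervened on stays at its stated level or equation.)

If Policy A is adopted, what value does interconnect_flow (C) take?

-2

Policy A (Q − 27):
  Q = 144 − 27 = 117
  C = 232 − 2·117 = -2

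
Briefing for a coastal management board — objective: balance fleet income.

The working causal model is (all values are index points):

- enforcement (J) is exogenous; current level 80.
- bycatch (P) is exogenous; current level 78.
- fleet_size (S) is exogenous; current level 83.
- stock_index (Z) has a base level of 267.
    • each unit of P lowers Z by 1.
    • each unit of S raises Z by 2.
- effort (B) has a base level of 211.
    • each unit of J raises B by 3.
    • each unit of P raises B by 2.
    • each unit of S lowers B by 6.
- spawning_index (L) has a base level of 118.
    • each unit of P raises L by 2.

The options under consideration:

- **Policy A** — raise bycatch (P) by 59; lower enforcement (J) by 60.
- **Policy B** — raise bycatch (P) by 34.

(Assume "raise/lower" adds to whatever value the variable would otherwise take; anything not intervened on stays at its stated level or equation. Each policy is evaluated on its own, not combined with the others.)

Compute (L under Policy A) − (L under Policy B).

Policy A (P + 59, J − 60):
  P = 78 + 59 = 137
  L = 118 + 2·137 = 392
Policy B (P + 34):
  P = 78 + 34 = 112
  L = 118 + 2·112 = 342
L: 392 − 342 = 50

50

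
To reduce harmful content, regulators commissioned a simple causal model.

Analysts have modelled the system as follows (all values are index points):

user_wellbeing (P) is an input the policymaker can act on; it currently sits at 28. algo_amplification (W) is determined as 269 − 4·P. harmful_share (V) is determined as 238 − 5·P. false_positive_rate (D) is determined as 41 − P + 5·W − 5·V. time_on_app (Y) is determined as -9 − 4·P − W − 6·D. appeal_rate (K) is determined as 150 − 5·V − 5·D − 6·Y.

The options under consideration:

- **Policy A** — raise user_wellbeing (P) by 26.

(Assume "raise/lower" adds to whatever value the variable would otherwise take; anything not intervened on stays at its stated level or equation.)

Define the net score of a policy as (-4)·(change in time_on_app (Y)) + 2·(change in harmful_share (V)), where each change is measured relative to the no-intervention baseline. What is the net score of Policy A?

2236

Baseline:
  P = 28
  W = 269 − 4·28 = 157
  V = 238 − 5·28 = 98
  D = 41 − 28 + 5·157 − 5·98 = 308
  Y = -9 − 4·28 − 157 − 6·308 = -2126
Policy A (P + 26):
  P = 28 + 26 = 54
  W = 269 − 4·54 = 53
  V = 238 − 5·54 = -32
  D = 41 − 54 + 5·53 − 5·(-32) = 412
  Y = -9 − 4·54 − 53 − 6·412 = -2750
ΔY = -2750 − (-2126) = -624; ΔV = -32 − 98 = -130
Score = (-4)·(-624) + 2·(-130) = 2236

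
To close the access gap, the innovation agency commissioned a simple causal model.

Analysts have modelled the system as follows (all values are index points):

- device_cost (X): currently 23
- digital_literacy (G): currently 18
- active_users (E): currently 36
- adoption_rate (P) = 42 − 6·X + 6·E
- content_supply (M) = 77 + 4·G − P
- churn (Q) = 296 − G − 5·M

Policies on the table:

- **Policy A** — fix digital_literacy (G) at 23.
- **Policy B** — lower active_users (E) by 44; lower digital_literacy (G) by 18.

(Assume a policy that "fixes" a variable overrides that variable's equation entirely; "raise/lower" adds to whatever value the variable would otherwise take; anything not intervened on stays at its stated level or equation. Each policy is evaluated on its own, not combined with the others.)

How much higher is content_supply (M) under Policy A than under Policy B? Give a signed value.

Policy A (G := 23):
  X = 23
  G = 23
  E = 36
  P = 42 − 6·23 + 6·36 = 120
  M = 77 + 4·23 − 120 = 49
Policy B (E − 44, G − 18):
  X = 23
  G = 18 − 18 = 0
  E = 36 − 44 = -8
  P = 42 − 6·23 + 6·(-8) = -144
  M = 77 + 4·0 − (-144) = 221
M: 49 − 221 = -172

-172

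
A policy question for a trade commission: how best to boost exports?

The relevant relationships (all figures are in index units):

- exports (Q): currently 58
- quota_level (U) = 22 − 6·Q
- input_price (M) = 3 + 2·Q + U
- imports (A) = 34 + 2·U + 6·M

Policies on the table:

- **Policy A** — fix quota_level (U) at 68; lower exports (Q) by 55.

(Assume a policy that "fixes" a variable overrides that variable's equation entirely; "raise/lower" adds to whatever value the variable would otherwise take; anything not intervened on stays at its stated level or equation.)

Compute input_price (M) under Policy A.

Policy A (U := 68, Q − 55):
  Q = 58 − 55 = 3
  U = 68
  M = 3 + 2·3 + 68 = 77

77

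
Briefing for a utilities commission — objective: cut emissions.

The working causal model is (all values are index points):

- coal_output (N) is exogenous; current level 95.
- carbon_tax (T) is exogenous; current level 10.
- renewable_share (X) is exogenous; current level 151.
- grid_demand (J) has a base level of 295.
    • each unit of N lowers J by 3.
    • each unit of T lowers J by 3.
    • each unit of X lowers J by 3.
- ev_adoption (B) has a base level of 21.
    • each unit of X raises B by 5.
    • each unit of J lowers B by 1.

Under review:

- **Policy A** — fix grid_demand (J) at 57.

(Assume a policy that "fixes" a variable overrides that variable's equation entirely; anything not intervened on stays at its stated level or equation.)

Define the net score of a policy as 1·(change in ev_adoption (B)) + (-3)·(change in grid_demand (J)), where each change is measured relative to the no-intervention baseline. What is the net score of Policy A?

Baseline:
  N = 95
  T = 10
  X = 151
  J = 295 − 3·95 − 3·10 − 3·151 = -473
  B = 21 + 5·151 − (-473) = 1249
Policy A (J := 57):
  N = 95
  T = 10
  X = 151
  J = 57
  B = 21 + 5·151 − 57 = 719
ΔB = 719 − 1249 = -530; ΔJ = 57 − (-473) = 530
Score = 1·(-530) + (-3)·530 = -2120

-2120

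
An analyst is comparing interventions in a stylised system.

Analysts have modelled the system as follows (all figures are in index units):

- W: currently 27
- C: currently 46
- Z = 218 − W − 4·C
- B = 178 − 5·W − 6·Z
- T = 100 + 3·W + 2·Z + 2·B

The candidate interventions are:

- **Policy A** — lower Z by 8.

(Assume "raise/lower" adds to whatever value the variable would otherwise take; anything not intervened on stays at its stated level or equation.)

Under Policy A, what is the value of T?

Policy A (Z − 8):
  W = 27
  C = 46
  Z = 218 − 27 − 4·46 (−8 from intervention) = -1
  B = 178 − 5·27 − 6·(-1) = 49
  T = 100 + 3·27 + 2·(-1) + 2·49 = 277

277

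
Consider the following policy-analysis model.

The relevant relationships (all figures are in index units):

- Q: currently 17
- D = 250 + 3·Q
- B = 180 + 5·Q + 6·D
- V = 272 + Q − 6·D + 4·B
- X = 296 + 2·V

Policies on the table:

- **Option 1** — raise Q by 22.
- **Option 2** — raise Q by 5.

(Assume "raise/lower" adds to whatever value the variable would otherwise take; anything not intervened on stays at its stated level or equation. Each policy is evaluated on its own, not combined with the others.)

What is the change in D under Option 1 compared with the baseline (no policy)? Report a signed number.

Baseline:
  Q = 17
  D = 250 + 3·17 = 301
Option 1 (Q + 22):
  Q = 17 + 22 = 39
  D = 250 + 3·39 = 367
Change in D: 367 − 301 = 66

66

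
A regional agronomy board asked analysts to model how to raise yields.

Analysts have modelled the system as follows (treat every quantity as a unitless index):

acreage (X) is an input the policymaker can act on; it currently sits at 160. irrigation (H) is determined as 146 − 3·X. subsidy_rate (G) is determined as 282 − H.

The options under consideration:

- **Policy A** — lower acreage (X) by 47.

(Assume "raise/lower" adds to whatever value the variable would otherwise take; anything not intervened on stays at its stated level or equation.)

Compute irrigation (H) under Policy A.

Policy A (X − 47):
  X = 160 − 47 = 113
  H = 146 − 3·113 = -193

-193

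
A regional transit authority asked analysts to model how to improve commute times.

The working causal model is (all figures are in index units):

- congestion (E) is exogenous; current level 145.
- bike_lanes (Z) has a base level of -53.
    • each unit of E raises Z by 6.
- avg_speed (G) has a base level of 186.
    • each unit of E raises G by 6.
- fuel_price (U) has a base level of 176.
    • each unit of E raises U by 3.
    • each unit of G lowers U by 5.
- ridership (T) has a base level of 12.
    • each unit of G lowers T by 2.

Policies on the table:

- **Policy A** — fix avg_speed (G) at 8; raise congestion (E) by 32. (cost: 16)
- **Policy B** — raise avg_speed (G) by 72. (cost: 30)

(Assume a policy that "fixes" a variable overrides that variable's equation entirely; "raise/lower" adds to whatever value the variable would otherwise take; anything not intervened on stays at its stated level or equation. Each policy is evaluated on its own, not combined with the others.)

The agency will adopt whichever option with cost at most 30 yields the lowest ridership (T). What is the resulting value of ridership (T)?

Policy A (G := 8, E + 32):
  E = 145 + 32 = 177
  G = 8
  T = 12 − 2·8 = -4
Policy B (G + 72):
  E = 145
  G = 186 + 6·145 (+72 from intervention) = 1128
  T = 12 − 2·1128 = -2244
Comparing — Policy A: T=-4, Policy B: T=-2244. Lowest is -2244 (Policy B).

-2244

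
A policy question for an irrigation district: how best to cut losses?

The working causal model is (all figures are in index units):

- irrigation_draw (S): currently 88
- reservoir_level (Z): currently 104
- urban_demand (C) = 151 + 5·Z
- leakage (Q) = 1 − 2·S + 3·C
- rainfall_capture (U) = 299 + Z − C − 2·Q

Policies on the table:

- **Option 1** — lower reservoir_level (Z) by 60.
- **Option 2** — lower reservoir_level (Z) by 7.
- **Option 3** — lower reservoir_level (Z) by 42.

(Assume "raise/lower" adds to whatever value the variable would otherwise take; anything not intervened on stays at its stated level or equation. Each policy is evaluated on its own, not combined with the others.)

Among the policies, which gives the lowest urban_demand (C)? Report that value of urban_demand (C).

371

Option 1 (Z − 60):
  Z = 104 − 60 = 44
  C = 151 + 5·44 = 371
Option 2 (Z − 7):
  Z = 104 − 7 = 97
  C = 151 + 5·97 = 636
Option 3 (Z − 42):
  Z = 104 − 42 = 62
  C = 151 + 5·62 = 461
Comparing — Option 1: C=371, Option 2: C=636, Option 3: C=461. Lowest is 371 (Option 1).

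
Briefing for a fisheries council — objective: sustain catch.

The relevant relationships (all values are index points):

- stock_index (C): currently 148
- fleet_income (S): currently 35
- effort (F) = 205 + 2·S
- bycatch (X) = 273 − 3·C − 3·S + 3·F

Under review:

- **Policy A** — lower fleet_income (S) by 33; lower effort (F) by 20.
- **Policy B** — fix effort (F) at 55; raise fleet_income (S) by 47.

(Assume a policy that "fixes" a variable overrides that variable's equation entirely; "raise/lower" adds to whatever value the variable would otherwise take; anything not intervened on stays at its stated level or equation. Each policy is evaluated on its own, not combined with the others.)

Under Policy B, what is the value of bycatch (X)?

-252

Policy B (F := 55, S + 47):
  C = 148
  S = 35 + 47 = 82
  F = 55
  X = 273 − 3·148 − 3·82 + 3·55 = -252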